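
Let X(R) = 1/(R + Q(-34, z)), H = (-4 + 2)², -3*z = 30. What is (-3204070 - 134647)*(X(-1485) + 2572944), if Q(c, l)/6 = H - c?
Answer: -10798047160831219/1257 ≈ -8.5903e+12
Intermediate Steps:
z = -10 (z = -⅓*30 = -10)
H = 4 (H = (-2)² = 4)
Q(c, l) = 24 - 6*c (Q(c, l) = 6*(4 - c) = 24 - 6*c)
X(R) = 1/(228 + R) (X(R) = 1/(R + (24 - 6*(-34))) = 1/(R + (24 + 204)) = 1/(R + 228) = 1/(228 + R))
(-3204070 - 134647)*(X(-1485) + 2572944) = (-3204070 - 134647)*(1/(228 - 1485) + 2572944) = -3338717*(1/(-1257) + 2572944) = -3338717*(-1/1257 + 2572944) = -3338717*3234190607/1257 = -10798047160831219/1257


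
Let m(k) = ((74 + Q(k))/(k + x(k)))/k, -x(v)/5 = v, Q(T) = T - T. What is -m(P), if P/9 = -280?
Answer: 37/12700800 ≈ 2.9132e-6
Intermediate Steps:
Q(T) = 0
x(v) = -5*v
P = -2520 (P = 9*(-280) = -2520)
m(k) = -37/(2*k²) (m(k) = ((74 + 0)/(k - 5*k))/k = (74/((-4*k)))/k = (74*(-1/(4*k)))/k = (-37/(2*k))/k = -37/(2*k²))
-m(P) = -(-37)/(2*(-2520)²) = -(-37)/(2*6350400) = -1*(-37/12700800) = 37/12700800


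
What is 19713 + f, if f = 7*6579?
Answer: 65766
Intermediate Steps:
f = 46053
19713 + f = 19713 + 46053 = 65766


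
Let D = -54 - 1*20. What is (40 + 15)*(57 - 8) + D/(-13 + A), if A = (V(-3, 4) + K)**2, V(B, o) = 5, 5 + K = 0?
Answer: 35109/13 ≈ 2700.7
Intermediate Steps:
K = -5 (K = -5 + 0 = -5)
A = 0 (A = (5 - 5)**2 = 0**2 = 0)
D = -74 (D = -54 - 20 = -74)
(40 + 15)*(57 - 8) + D/(-13 + A) = (40 + 15)*(57 - 8) - 74/(-13 + 0) = 55*49 - 74/(-13) = 2695 - 1/13*(-74) = 2695 + 74/13 = 35109/13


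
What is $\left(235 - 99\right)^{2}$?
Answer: $18496$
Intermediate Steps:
$\left(235 - 99\right)^{2} = 136^{2} = 18496$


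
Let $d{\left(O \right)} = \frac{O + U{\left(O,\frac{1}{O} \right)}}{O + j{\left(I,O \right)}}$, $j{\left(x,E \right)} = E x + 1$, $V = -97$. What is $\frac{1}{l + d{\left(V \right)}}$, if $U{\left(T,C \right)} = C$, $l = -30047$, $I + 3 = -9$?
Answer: $- \frac{51798}{1556379211} \approx -3.3281 \cdot 10^{-5}$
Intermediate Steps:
$I = -12$ ($I = -3 - 9 = -12$)
$j{\left(x,E \right)} = 1 + E x$
$d{\left(O \right)} = \frac{O + \frac{1}{O}}{1 - 11 O}$ ($d{\left(O \right)} = \frac{O + \frac{1}{O}}{O + \left(1 + O \left(-12\right)\right)} = \frac{O + \frac{1}{O}}{O - \left(-1 + 12 O\right)} = \frac{O + \frac{1}{O}}{1 - 11 O}$)
$\frac{1}{l + d{\left(V \right)}} = \frac{1}{-30047 + \frac{1 + \left(-97\right)^{2}}{\left(-97\right) \left(1 - -1067\right)}} = \frac{1}{-30047 - \frac{1 + 9409}{97 \left(1 + 1067\right)}} = \frac{1}{-30047 - \frac{1}{97} \cdot \frac{1}{1068} \cdot 9410} = \frac{1}{-30047 - \frac{1}{103596} \cdot 9410} = \frac{1}{-30047 - \frac{4705}{51798}} = \frac{1}{- \frac{1556379211}{51798}} = - \frac{51798}{1556379211}$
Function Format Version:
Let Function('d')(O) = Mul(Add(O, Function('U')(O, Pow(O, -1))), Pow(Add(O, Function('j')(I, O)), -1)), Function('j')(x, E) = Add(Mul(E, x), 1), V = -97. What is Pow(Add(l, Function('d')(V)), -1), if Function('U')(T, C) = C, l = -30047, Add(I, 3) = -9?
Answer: Rational(-51798, 1556379211) ≈ -3.3281e-5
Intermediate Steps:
I = -12 (I = Add(-3, -9) = -12)
Function('j')(x, E) = Add(1, Mul(E, x))
Function('d')(O) = Mul(Pow(Add(1, Mul(-11, O)), -1), Add(O, Pow(O, -1))) (Function('d')(O) = Mul(Add(O, Pow(O, -1)), Pow(Add(O, Add(1, Mul(O, -12))), -1)) = Mul(Add(O, Pow(O, -1)), Pow(Add(O, Add(1, Mul(-12, O))), -1)) = Mul(Add(O, Pow(O, -1)), Pow(Add(1, Mul(-11, O)), -1)) = Mul(Pow(Add(1, Mul(-11, O)), -1), Add(O, Pow(O, -1))))
Pow(Add(l, Function('d')(V)), -1) = Pow(Add(-30047, Mul(Pow(-97, -1), Pow(Add(1, Mul(-11, -97)), -1), Add(1, Pow(-97, 2)))), -1) = Pow(Add(-30047, Mul(Rational(-1, 97), Pow(Add(1, 1067), -1), Add(1, 9409))), -1) = Pow(Add(-30047, Mul(Rational(-1, 97), Pow(1068, -1), 9410)), -1) = Pow(Add(-30047, Mul(Rational(-1, 97), Rational(1, 1068), 9410)), -1) = Pow(Add(-30047, Rational(-4705, 51798)), -1) = Pow(Rational(-1556379211, 51798), -1) = Rational(-51798, 1556379211)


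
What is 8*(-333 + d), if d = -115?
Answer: -3584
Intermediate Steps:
8*(-333 + d) = 8*(-333 - 115) = 8*(-448) = -3584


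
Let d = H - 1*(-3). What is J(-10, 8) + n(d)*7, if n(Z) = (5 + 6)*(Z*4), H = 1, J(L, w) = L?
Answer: 1222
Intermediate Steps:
d = 4 (d = 1 - 1*(-3) = 1 + 3 = 4)
n(Z) = 44*Z (n(Z) = 11*(4*Z) = 44*Z)
J(-10, 8) + n(d)*7 = -10 + (44*4)*7 = -10 + 176*7 = -10 + 1232 = 1222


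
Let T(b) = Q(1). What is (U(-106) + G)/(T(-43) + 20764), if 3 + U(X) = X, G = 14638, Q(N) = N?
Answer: 14529/20765 ≈ 0.69969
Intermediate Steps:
T(b) = 1
U(X) = -3 + X
(U(-106) + G)/(T(-43) + 20764) = ((-3 - 106) + 14638)/(1 + 20764) = (-109 + 14638)/20765 = 14529*(1/20765) = 14529/20765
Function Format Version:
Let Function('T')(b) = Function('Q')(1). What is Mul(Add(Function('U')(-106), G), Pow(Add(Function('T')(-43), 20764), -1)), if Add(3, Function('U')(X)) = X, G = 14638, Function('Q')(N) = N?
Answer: Rational(14529, 20765) ≈ 0.69969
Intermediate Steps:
Function('T')(b) = 1
Function('U')(X) = Add(-3, X)
Mul(Add(Function('U')(-106), G), Pow(Add(Function('T')(-43), 20764), -1)) = Mul(Add(Add(-3, -106), 14638), Pow(Add(1, 20764), -1)) = Mul(Add(-109, 14638), Pow(20765, -1)) = Mul(14529, Rational(1, 20765)) = Rational(14529, 20765)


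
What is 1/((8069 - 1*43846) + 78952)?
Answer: 1/43175 ≈ 2.3162e-5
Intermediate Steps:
1/((8069 - 1*43846) + 78952) = 1/((8069 - 43846) + 78952) = 1/(-35777 + 78952) = 1/43175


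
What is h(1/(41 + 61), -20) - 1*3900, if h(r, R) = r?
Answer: -397799/102 ≈ -3900.0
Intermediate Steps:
h(1/(41 + 61), -20) - 1*3900 = 1/(41 + 61) - 1*3900 = 1/102 - 3900 = -397799/102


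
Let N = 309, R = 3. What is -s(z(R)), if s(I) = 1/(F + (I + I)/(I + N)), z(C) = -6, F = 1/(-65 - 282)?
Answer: 35047/1489 ≈ 23.537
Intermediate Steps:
F = -1/347 (F = 1/(-347) = -1/347 ≈ -0.0028818)
s(I) = 1/(-1/347 + 2*I/(309 + I)) (s(I) = 1/(-1/347 + (I + I)/(I + 309)) = 1/(-1/347 + (2*I)/(309 + I)) = 1/(-1/347 + 2*I/(309 + I)))
-s(z(R)) = -347*(309 - 6)/(3*(-103 + 231*(-6))) = -347*303/(3*(-103 - 1386)) = -347*303/(3*(-1489)) = -347*(-1)*303/(3*1489) = -1*(-35047/1489) = 35047/1489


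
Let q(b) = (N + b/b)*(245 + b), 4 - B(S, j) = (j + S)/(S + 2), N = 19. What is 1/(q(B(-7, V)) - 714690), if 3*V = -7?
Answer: -3/2129242 ≈ -1.4090e-6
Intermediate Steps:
V = -7/3 (V = (1/3)*(-7) = -7/3 ≈ -2.3333)
B(S, j) = 4 - (S + j)/(2 + S) (B(S, j) = 4 - (j + S)/(S + 2) = 4 - (S + j)/(2 + S))
q(b) = 4900 + 20*b (q(b) = (19 + b/b)*(245 + b) = (19 + 1)*(245 + b) = 20*(245 + b) = 4900 + 20*b)
1/(q(B(-7, V)) - 714690) = 1/((4900 + 20*((8 - 1*(-7/3) + 3*(-7))/(2 - 7))) - 714690) = 1/((4900 + 20*((8 + 7/3 - 21)/(-5))) - 714690) = 1/((4900 + 20*(-1/5*(-32/3))) - 714690) = 1/((4900 + 20*(32/15)) - 714690) = 1/((4900 + 128/3) - 714690) = 1/(14828/3 - 714690) = 1/(-2129242/3) = -3/2129242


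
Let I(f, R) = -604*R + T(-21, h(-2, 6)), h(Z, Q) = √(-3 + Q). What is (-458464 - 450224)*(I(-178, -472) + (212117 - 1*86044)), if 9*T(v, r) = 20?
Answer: -1120857258224/3 ≈ -3.7362e+11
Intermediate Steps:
T(v, r) = 20/9 (T(v, r) = (⅑)*20 = 20/9)
I(f, R) = 20/9 - 604*R (I(f, R) = -604*R + 20/9 = 20/9 - 604*R)
(-458464 - 450224)*(I(-178, -472) + (212117 - 1*86044)) = (-458464 - 450224)*((20/9 - 604*(-472)) + (212117 - 1*86044)) = -908688*((20/9 + 285088) + (212117 - 86044)) = -908688*(2565812/9 + 126073) = -908688*3700469/9 = -1120857258224/3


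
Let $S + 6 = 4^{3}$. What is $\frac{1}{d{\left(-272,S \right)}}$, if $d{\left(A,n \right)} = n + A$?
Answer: $- \frac{1}{214} \approx -0.0046729$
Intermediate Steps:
$S = 58$ ($S = -6 + 4^{3} = -6 + 64 = 58$)
$d{\left(A,n \right)} = A + n$
$\frac{1}{d{\left(-272,S \right)}} = \frac{1}{-272 + 58} = \frac{1}{-214} = - \frac{1}{214}$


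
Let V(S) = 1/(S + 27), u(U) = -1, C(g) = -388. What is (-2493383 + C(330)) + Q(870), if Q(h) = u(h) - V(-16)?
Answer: -27431493/11 ≈ -2.4938e+6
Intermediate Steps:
V(S) = 1/(27 + S)
Q(h) = -12/11 (Q(h) = -1 - 1/(27 - 16) = -1 - 1/11 = -12/11)
(-2493383 + C(330)) + Q(870) = (-2493383 - 388) - 12/11 = -2493771 - 12/11 = -27431493/11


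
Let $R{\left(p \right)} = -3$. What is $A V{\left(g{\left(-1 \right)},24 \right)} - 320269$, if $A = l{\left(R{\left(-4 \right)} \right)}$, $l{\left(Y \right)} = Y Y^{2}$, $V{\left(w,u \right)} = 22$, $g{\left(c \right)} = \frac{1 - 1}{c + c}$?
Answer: $-320863$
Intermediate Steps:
$g{\left(c \right)} = 0$ ($g{\left(c \right)} = \frac{0}{2 c} = 0 \frac{1}{2 c} = 0$)
$l{\left(Y \right)} = Y^{3}$
$A = -27$ ($A = \left(-3\right)^{3} = -27$)
$A V{\left(g{\left(-1 \right)},24 \right)} - 320269 = \left(-27\right) 22 - 320269 = -594 - 320269 = -320863$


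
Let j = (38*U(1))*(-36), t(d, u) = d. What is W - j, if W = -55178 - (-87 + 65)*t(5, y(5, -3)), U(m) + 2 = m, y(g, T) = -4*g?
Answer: -56436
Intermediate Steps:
U(m) = -2 + m
W = -55068 (W = -55178 - (-87 + 65)*5 = -55178 - (-22)*5 = -55178 - 1*(-110) = -55178 + 110 = -55068)
j = 1368 (j = (38*(-2 + 1))*(-36) = (38*(-1))*(-36) = -38*(-36) = 1368)
W - j = -55068 - 1*1368 = -55068 - 1368 = -56436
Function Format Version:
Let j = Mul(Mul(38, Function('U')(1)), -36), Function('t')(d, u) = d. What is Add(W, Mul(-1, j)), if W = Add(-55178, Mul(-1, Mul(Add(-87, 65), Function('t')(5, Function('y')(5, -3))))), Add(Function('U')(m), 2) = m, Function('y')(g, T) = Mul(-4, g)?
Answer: -56436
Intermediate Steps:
Function('U')(m) = Add(-2, m)
W = -55068 (W = Add(-55178, Mul(-1, Mul(Add(-87, 65), 5))) = Add(-55178, Mul(-1, Mul(-22, 5))) = Add(-55178, Mul(-1, -110)) = Add(-55178, 110) = -55068)
j = 1368 (j = Mul(Mul(38, Add(-2, 1)), -36) = Mul(Mul(38, -1), -36) = Mul(-38, -36) = 1368)
Add(W, Mul(-1, j)) = Add(-55068, Mul(-1, 1368)) = Add(-55068, -1368) = -56436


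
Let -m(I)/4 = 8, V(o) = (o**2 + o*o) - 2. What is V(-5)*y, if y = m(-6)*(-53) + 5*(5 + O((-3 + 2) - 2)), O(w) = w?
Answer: 81888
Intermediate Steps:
V(o) = -2 + 2*o**2 (V(o) = (o**2 + o**2) - 2 = 2*o**2 - 2 = -2 + 2*o**2)
m(I) = -32 (m(I) = -4*8 = -32)
y = 1706 (y = -32*(-53) + 5*(5 + ((-3 + 2) - 2)) = 1696 + 5*(5 + (-1 - 2)) = 1696 + 5*(5 - 3) = 1696 + 5*2 = 1696 + 10 = 1706)
V(-5)*y = (-2 + 2*(-5)**2)*1706 = (-2 + 2*25)*1706 = (-2 + 50)*1706 = 48*1706 = 81888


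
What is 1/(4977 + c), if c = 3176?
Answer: 1/8153 ≈ 0.00012265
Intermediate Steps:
1/(4977 + c) = 1/(4977 + 3176) = 1/8153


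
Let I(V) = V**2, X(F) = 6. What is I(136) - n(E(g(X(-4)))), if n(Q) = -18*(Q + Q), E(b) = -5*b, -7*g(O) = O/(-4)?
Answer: 129202/7 ≈ 18457.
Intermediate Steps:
g(O) = O/28 (g(O) = -O/(7*(-4)) = -O*(-1)/(7*4) = -(-1)*O/28 = O/28)
n(Q) = -36*Q
I(136) - n(E(g(X(-4)))) = 136**2 - (-36)*(-5*6/28) = 18496 - (-36)*(-5*3/14) = 18496 - (-36)*(-15)/14 = 18496 - 1*270/7 = 18496 - 270/7 = 129202/7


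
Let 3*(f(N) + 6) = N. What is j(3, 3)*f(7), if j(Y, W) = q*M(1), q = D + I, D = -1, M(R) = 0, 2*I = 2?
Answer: 0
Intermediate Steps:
I = 1 (I = (½)*2 = 1)
f(N) = -6 + N/3
q = 0 (q = -1 + 1 = 0)
j(Y, W) = 0 (j(Y, W) = 0*0 = 0)
j(3, 3)*f(7) = 0*(-6 + (⅓)*7) = 0*(-6 + 7/3) = 0*(-11/3) = 0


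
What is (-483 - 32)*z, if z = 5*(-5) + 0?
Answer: 12875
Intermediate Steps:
z = -25 (z = -25 + 0 = -25)
(-483 - 32)*z = (-483 - 32)*(-25) = -515*(-25) = 12875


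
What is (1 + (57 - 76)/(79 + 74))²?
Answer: 17956/23409 ≈ 0.76706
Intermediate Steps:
(1 + (57 - 76)/(79 + 74))² = (1 - 19/153)² = (134/153)² = 17956/23409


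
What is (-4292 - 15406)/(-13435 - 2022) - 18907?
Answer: -292225801/15457 ≈ -18906.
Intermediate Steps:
(-4292 - 15406)/(-13435 - 2022) - 18907 = -19698/(-15457) - 18907 = -19698*(-1/15457) - 18907 = 19698/15457 - 18907 = -292225801/15457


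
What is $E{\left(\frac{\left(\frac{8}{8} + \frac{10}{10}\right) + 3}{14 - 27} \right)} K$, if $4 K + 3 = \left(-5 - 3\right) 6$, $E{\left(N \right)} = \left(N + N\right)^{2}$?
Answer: $- \frac{1275}{169} \approx -7.5444$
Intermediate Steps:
$E{\left(N \right)} = 4 N^{2}$ ($E{\left(N \right)} = \left(2 N\right)^{2} = 4 N^{2}$)
$K = - \frac{51}{4}$ ($K = - \frac{3}{4} + \frac{\left(-5 - 3\right) 6}{4} = - \frac{3}{4} + \frac{\left(-8\right) 6}{4} = - \frac{3}{4} + \frac{1}{4} \left(-48\right) = - \frac{3}{4} - 12 = - \frac{51}{4} \approx -12.75$)
$E{\left(\frac{\left(\frac{8}{8} + \frac{10}{10}\right) + 3}{14 - 27} \right)} K = 4 \left(\frac{\left(\frac{8}{8} + \frac{10}{10}\right) + 3}{14 - 27}\right)^{2} \left(- \frac{51}{4}\right) = 4 \left(\frac{\left(8 \cdot \frac{1}{8} + 10 \cdot \frac{1}{10}\right) + 3}{-13}\right)^{2} \left(- \frac{51}{4}\right) = 4 \left(\left(\left(1 + 1\right) + 3\right) \left(- \frac{1}{13}\right)\right)^{2} \left(- \frac{51}{4}\right) = 4 \left(\left(2 + 3\right) \left(- \frac{1}{13}\right)\right)^{2} \left(- \frac{51}{4}\right) = 4 \left(5 \left(- \frac{1}{13}\right)\right)^{2} \left(- \frac{51}{4}\right) = 4 \left(- \frac{5}{13}\right)^{2} \left(- \frac{51}{4}\right) = 4 \cdot \frac{25}{169} \left(- \frac{51}{4}\right) = \frac{100}{169} \left(- \frac{51}{4}\right) = - \frac{1275}{169}$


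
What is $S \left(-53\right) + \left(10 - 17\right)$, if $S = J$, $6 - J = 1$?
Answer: $-272$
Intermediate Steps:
$J = 5$ ($J = 6 - 1 = 5$)
$S = 5$
$S \left(-53\right) + \left(10 - 17\right) = 5 \left(-53\right) + \left(10 - 17\right) = -265 - 7 = -272$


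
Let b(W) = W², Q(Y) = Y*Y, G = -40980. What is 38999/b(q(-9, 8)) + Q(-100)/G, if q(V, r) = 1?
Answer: 79908451/2049 ≈ 38999.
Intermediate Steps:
Q(Y) = Y²
38999/b(q(-9, 8)) + Q(-100)/G = 38999/(1²) + (-100)²/(-40980) = 38999/1 + 10000*(-1/40980) = 38999*1 - 500/2049 = 38999 - 500/2049 = 79908451/2049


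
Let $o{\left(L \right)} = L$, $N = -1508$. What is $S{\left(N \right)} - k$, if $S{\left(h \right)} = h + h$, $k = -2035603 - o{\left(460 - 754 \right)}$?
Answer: $2032293$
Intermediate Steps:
$k = -2035309$ ($k = -2035603 - \left(460 - 754\right) = -2035603 - -294 = -2035603 + 294 = -2035309$)
$S{\left(h \right)} = 2 h$
$S{\left(N \right)} - k = 2 \left(-1508\right) - -2035309 = -3016 + 2035309 = 2032293$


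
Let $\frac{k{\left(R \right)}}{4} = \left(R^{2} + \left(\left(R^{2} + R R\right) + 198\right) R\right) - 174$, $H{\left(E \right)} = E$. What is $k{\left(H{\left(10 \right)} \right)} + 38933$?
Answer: $54557$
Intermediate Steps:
$k{\left(R \right)} = -696 + 4 R^{2} + 4 R \left(198 + 2 R^{2}\right)$ ($k{\left(R \right)} = 4 \left(\left(R^{2} + \left(\left(R^{2} + R R\right) + 198\right) R\right) - 174\right) = 4 \left(\left(R^{2} + \left(\left(R^{2} + R^{2}\right) + 198\right) R\right) - 174\right) = 4 \left(\left(R^{2} + \left(2 R^{2} + 198\right) R\right) - 174\right) = 4 \left(\left(R^{2} + \left(198 + 2 R^{2}\right) R\right) - 174\right) = 4 \left(\left(R^{2} + R \left(198 + 2 R^{2}\right)\right) - 174\right) = 4 \left(-174 + R^{2} + R \left(198 + 2 R^{2}\right)\right) = -696 + 4 R^{2} + 4 R \left(198 + 2 R^{2}\right)$)
$k{\left(H{\left(10 \right)} \right)} + 38933 = \left(-696 + 4 \cdot 10^{2} + 8 \cdot 10^{3} + 792 \cdot 10\right) + 38933 = \left(-696 + 4 \cdot 100 + 8 \cdot 1000 + 7920\right) + 38933 = \left(-696 + 400 + 8000 + 7920\right) + 38933 = 15624 + 38933 = 54557$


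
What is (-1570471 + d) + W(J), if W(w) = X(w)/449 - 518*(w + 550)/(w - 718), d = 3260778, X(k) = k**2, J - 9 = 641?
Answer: 12979070431/7633 ≈ 1.7004e+6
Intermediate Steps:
J = 650 (J = 9 + 641 = 650)
W(w) = w**2/449 - 518*(550 + w)/(-718 + w) (W(w) = w**2/449 - 518*(w + 550)/(w - 718) = w**2*(1/449) - 518*(550 + w)/(-718 + w) = w**2/449 - 518*(550 + w)/(-718 + w))
(-1570471 + d) + W(J) = (-1570471 + 3260778) + (-127920100 + 650**3 - 232582*650 - 718*650**2)/(449*(-718 + 650)) = 1690307 + (1/449)*(-127920100 + 274625000 - 151178300 - 718*422500)/(-68) = 1690307 + (1/449)*(-1/68)*(-127920100 + 274625000 - 151178300 - 303355000) = 1690307 + (1/449)*(-1/68)*(-307828400) = 1690307 + 76957100/7633 = 12979070431/7633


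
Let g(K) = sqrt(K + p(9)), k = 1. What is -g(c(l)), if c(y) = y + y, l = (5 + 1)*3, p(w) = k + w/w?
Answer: -sqrt(38) ≈ -6.1644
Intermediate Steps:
p(w) = 2 (p(w) = 1 + w/w = 1 + 1 = 2)
l = 18 (l = 6*3 = 18)
c(y) = 2*y
g(K) = sqrt(2 + K) (g(K) = sqrt(K + 2) = sqrt(2 + K))
-g(c(l)) = -sqrt(2 + 2*18) = -sqrt(2 + 36) = -sqrt(38)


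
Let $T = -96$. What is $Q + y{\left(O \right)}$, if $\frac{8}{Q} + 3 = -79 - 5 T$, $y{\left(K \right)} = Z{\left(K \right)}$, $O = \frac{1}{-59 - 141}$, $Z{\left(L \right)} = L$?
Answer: $\frac{601}{39800} \approx 0.015101$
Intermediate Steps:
$O = - \frac{1}{200}$ ($O = \frac{1}{-200} = - \frac{1}{200} \approx -0.005$)
$y{\left(K \right)} = K$
$Q = \frac{4}{199}$ ($Q = \frac{8}{-3 - -401} = \frac{8}{-3 + \left(-79 + 480\right)} = \frac{8}{-3 + 401} = \frac{8}{398} = 8 \cdot \frac{1}{398} = \frac{4}{199} \approx 0.020101$)
$Q + y{\left(O \right)} = \frac{4}{199} - \frac{1}{200} = \frac{601}{39800}$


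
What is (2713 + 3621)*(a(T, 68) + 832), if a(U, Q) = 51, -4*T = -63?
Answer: 5592922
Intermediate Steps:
T = 63/4 (T = -¼*(-63) = 63/4 ≈ 15.750)
(2713 + 3621)*(a(T, 68) + 832) = (2713 + 3621)*(51 + 832) = 6334*883 = 5592922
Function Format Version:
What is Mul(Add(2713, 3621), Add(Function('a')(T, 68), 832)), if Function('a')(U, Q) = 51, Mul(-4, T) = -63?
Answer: 5592922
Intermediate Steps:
T = Rational(63, 4) (T = Mul(Rational(-1, 4), -63) = Rational(63, 4) ≈ 15.750)
Mul(Add(2713, 3621), Add(Function('a')(T, 68), 832)) = Mul(Add(2713, 3621), Add(51, 832)) = Mul(6334, 883) = 5592922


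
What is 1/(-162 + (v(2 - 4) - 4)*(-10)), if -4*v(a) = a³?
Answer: -1/142 ≈ -0.0070423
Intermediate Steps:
v(a) = -a³/4
1/(-162 + (v(2 - 4) - 4)*(-10)) = 1/(-162 + (-(2 - 4)³/4 - 4)*(-10)) = 1/(-162 + (-¼*(-2)³ - 4)*(-10)) = 1/(-162 + (-¼*(-8) - 4)*(-10)) = 1/(-162 + (2 - 4)*(-10)) = 1/(-162 - 2*(-10)) = 1/(-162 + 20) = 1/(-142) = -1/142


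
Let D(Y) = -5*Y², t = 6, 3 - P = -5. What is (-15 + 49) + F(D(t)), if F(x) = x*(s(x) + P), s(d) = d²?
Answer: -5833406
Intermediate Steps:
P = 8 (P = 3 - 1*(-5) = 3 + 5 = 8)
F(x) = x*(8 + x²) (F(x) = x*(x² + 8) = x*(8 + x²))
(-15 + 49) + F(D(t)) = (-15 + 49) + (-5*6²)*(8 + (-5*6²)²) = 34 + (-5*36)*(8 + (-5*36)²) = 34 - 180*(8 + (-180)²) = 34 - 180*(8 + 32400) = 34 - 180*32408 = 34 - 5833440 = -5833406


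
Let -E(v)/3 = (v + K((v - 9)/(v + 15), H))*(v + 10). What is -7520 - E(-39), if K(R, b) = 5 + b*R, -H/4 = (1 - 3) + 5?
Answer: -2474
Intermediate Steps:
H = -12 (H = -4*((1 - 3) + 5) = -4*(-2 + 5) = -4*3 = -12)
K(R, b) = 5 + R*b
E(v) = -3*(10 + v)*(5 + v - 12*(-9 + v)/(15 + v)) (E(v) = -3*(v + (5 + ((v - 9)/(v + 15))*(-12)))*(v + 10) = -3*(v + (5 + ((-9 + v)/(15 + v))*(-12)))*(10 + v) = -3*(v + (5 - 12*(-9 + v)/(15 + v)))*(10 + v) = -3*(5 + v - 12*(-9 + v)/(15 + v))*(10 + v) = -3*(10 + v)*(5 + v - 12*(-9 + v)/(15 + v)))
-7520 - E(-39) = -7520 - 3*(-1830 - 1*(-39)³ - 263*(-39) - 18*(-39)²)/(15 - 39) = -7520 - 3*(-1830 - 1*(-59319) + 10257 - 18*1521)/(-24) = -7520 - 3*(-1)*(-1830 + 59319 + 10257 - 27378)/24 = -7520 - 3*(-1)*40368/24 = -7520 - 1*(-5046) = -7520 + 5046 = -2474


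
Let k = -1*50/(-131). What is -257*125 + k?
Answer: -4208325/131 ≈ -32125.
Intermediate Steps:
k = 50/131 (k = -50*(-1/131) = 50/131 ≈ 0.38168)
-257*125 + k = -257*125 + 50/131 = -32125 + 50/131 = -4208325/131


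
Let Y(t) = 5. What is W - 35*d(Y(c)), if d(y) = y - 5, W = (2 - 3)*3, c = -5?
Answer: -3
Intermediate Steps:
W = -3 (W = -1*3 = -3)
d(y) = -5 + y
W - 35*d(Y(c)) = -3 - 35*(-5 + 5) = -3 - 35*0 = -3 + 0 = -3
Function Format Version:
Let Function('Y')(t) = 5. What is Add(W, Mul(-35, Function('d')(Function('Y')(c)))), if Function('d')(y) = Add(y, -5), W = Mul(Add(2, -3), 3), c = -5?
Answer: -3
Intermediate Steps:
W = -3 (W = Mul(-1, 3) = -3)
Function('d')(y) = Add(-5, y)
Add(W, Mul(-35, Function('d')(Function('Y')(c)))) = Add(-3, Mul(-35, Add(-5, 5))) = Add(-3, Mul(-35, 0)) = Add(-3, 0) = -3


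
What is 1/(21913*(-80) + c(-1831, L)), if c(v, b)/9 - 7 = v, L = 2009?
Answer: -1/1769456 ≈ -5.6515e-7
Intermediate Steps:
c(v, b) = 63 + 9*v
1/(21913*(-80) + c(-1831, L)) = 1/(21913*(-80) + (63 + 9*(-1831))) = 1/(-1753040 + (63 - 16479)) = 1/(-1753040 - 16416) = 1/(-1769456) = -1/1769456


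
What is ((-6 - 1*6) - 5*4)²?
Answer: 1024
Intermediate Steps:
((-6 - 1*6) - 5*4)² = ((-6 - 6) - 20)² = (-12 - 20)² = (-32)² = 1024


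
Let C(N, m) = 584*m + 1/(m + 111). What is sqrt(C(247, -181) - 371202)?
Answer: 9*I*sqrt(28849870)/70 ≈ 690.58*I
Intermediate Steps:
C(N, m) = 1/(111 + m) + 584*m (C(N, m) = 584*m + 1/(111 + m) = 1/(111 + m) + 584*m)
sqrt(C(247, -181) - 371202) = sqrt((1 + 584*(-181)**2 + 64824*(-181))/(111 - 181) - 371202) = sqrt((1 + 584*32761 - 11733144)/(-70) - 371202) = sqrt(-(1 + 19132424 - 11733144)/70 - 371202) = sqrt(-1/70*7399281 - 371202) = sqrt(-7399281/70 - 371202) = sqrt(-33383421/70) = 9*I*sqrt(28849870)/70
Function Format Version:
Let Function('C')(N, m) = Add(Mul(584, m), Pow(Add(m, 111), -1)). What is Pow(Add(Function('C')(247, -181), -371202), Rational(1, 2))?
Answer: Mul(Rational(9, 70), I, Pow(28849870, Rational(1, 2))) ≈ Mul(690.58, I)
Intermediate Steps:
Function('C')(N, m) = Add(Pow(Add(111, m), -1), Mul(584, m)) (Function('C')(N, m) = Add(Mul(584, m), Pow(Add(111, m), -1)) = Add(Pow(Add(111, m), -1), Mul(584, m)))
Pow(Add(Function('C')(247, -181), -371202), Rational(1, 2)) = Pow(Add(Mul(Pow(Add(111, -181), -1), Add(1, Mul(584, Pow(-181, 2)), Mul(64824, -181))), -371202), Rational(1, 2)) = Pow(Add(Mul(Pow(-70, -1), Add(1, Mul(584, 32761), -11733144)), -371202), Rational(1, 2)) = Pow(Add(Mul(Rational(-1, 70), Add(1, 19132424, -11733144)), -371202), Rational(1, 2)) = Pow(Add(Mul(Rational(-1, 70), 7399281), -371202), Rational(1, 2)) = Pow(Add(Rational(-7399281, 70), -371202), Rational(1, 2)) = Pow(Rational(-33383421, 70), Rational(1, 2)) = Mul(Rational(9, 70), I, Pow(28849870, Rational(1, 2)))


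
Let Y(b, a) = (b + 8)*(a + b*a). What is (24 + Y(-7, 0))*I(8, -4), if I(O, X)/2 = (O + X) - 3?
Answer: 48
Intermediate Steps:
Y(b, a) = (8 + b)*(a + a*b)
I(O, X) = -6 + 2*O + 2*X (I(O, X) = 2*((O + X) - 3) = 2*(-3 + O + X) = -6 + 2*O + 2*X)
(24 + Y(-7, 0))*I(8, -4) = (24 + 0*(8 + (-7)² + 9*(-7)))*(-6 + 2*8 + 2*(-4)) = (24 + 0*(8 + 49 - 63))*(-6 + 16 - 8) = (24 + 0*(-6))*2 = (24 + 0)*2 = 24*2 = 48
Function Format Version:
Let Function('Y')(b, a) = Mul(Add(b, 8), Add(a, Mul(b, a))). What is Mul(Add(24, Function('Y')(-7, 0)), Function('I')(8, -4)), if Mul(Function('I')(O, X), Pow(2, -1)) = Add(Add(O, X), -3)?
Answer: 48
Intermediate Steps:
Function('Y')(b, a) = Mul(Add(8, b), Add(a, Mul(a, b)))
Function('I')(O, X) = Add(-6, Mul(2, O), Mul(2, X)) (Function('I')(O, X) = Mul(2, Add(Add(O, X), -3)) = Mul(2, Add(-3, O, X)) = Add(-6, Mul(2, O), Mul(2, X)))
Mul(Add(24, Function('Y')(-7, 0)), Function('I')(8, -4)) = Mul(Add(24, Mul(0, Add(8, Pow(-7, 2), Mul(9, -7)))), Add(-6, Mul(2, 8), Mul(2, -4))) = Mul(Add(24, Mul(0, Add(8, 49, -63))), Add(-6, 16, -8)) = Mul(Add(24, Mul(0, -6)), 2) = Mul(Add(24, 0), 2) = Mul(24, 2) = 48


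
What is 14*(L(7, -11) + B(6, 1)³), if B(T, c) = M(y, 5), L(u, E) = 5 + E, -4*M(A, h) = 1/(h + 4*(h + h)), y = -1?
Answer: -244944007/2916000 ≈ -84.000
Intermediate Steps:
M(A, h) = -1/(36*h) (M(A, h) = -1/(4*(h + 4*(h + h))) = -1/(4*(h + 4*(2*h))) = -1/(4*(h + 8*h)) = -1/(9*h)/4 = -1/(36*h))
B(T, c) = -1/180 (B(T, c) = -1/36/5 = -1/36*⅕ = -1/180)
14*(L(7, -11) + B(6, 1)³) = 14*((5 - 11) + (-1/180)³) = 14*(-6 - 1/5832000) = 14*(-34992001/5832000) = -244944007/2916000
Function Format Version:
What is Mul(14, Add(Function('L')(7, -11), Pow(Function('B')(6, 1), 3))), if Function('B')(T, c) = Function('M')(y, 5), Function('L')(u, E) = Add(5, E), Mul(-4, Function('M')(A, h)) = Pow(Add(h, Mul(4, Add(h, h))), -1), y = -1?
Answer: Rational(-244944007, 2916000) ≈ -84.000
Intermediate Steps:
Function('M')(A, h) = Mul(Rational(-1, 36), Pow(h, -1)) (Function('M')(A, h) = Mul(Rational(-1, 4), Pow(Add(h, Mul(4, Add(h, h))), -1)) = Mul(Rational(-1, 4), Pow(Add(h, Mul(4, Mul(2, h))), -1)) = Mul(Rational(-1, 4), Pow(Add(h, Mul(8, h)), -1)) = Mul(Rational(-1, 4), Pow(Mul(9, h), -1)) = Mul(Rational(-1, 4), Mul(Rational(1, 9), Pow(h, -1))) = Mul(Rational(-1, 36), Pow(h, -1)))
Function('B')(T, c) = Rational(-1, 180) (Function('B')(T, c) = Mul(Rational(-1, 36), Pow(5, -1)) = Mul(Rational(-1, 36), Rational(1, 5)) = Rational(-1, 180))
Mul(14, Add(Function('L')(7, -11), Pow(Function('B')(6, 1), 3))) = Mul(14, Add(Add(5, -11), Pow(Rational(-1, 180), 3))) = Mul(14, Add(-6, Rational(-1, 5832000))) = Mul(14, Rational(-34992001, 5832000)) = Rational(-244944007, 2916000)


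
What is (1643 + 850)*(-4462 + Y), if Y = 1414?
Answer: -7598664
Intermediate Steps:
(1643 + 850)*(-4462 + Y) = (1643 + 850)*(-4462 + 1414) = 2493*(-3048) = -7598664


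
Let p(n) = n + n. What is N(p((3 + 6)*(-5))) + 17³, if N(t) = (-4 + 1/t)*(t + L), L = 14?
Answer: 234803/45 ≈ 5217.8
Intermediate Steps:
p(n) = 2*n
N(t) = (-4 + 1/t)*(14 + t) (N(t) = (-4 + 1/t)*(t + 14) = (-4 + 1/t)*(14 + t))
N(p((3 + 6)*(-5))) + 17³ = (-55 - 8*(3 + 6)*(-5) + 14/((2*((3 + 6)*(-5))))) + 17³ = (-55 - 8*9*(-5) + 14/((2*(9*(-5))))) + 4913 = (-55 - 8*(-45) + 14/((2*(-45)))) + 4913 = (-55 - 4*(-90) + 14/(-90)) + 4913 = (-55 + 360 + 14*(-1/90)) + 4913 = (-55 + 360 - 7/45) + 4913 = 13718/45 + 4913 = 234803/45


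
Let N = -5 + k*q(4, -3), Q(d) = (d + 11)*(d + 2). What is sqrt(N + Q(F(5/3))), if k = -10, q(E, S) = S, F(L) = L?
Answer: sqrt(643)/3 ≈ 8.4525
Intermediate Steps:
Q(d) = (2 + d)*(11 + d) (Q(d) = (11 + d)*(2 + d) = (2 + d)*(11 + d))
N = 25 (N = -5 - 10*(-3) = -5 + 30 = 25)
sqrt(N + Q(F(5/3))) = sqrt(25 + (22 + (5/3)**2 + 13*(5/3))) = sqrt(25 + (22 + 25/9 + 65/3)) = sqrt(25 + 418/9) = sqrt(643/9) = sqrt(643)/3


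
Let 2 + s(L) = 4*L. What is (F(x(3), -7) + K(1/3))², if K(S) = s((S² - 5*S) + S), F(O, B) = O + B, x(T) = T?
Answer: 9604/81 ≈ 118.57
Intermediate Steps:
s(L) = -2 + 4*L
F(O, B) = B + O
K(S) = -2 - 16*S + 4*S² (K(S) = -2 + 4*((S² - 5*S) + S) = -2 + 4*(S² - 4*S) = -2 + (-16*S + 4*S²) = -2 - 16*S + 4*S²)
(F(x(3), -7) + K(1/3))² = ((-7 + 3) + (-2 + 4*(-4 + 1/3)/3))² = (-4 + (-2 + 4*(⅓)*(-4 + ⅓)))² = (-4 + (-2 + 4*(⅓)*(-11/3)))² = (-4 + (-2 - 44/9))² = (-4 - 62/9)² = (-98/9)² = 9604/81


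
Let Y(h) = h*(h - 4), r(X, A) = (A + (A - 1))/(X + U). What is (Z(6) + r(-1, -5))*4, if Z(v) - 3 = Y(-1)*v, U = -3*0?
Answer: 176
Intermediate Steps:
U = 0
r(X, A) = (-1 + 2*A)/X (r(X, A) = (A + (A - 1))/(X + 0) = (A + (-1 + A))/X = (-1 + 2*A)/X)
Y(h) = h*(-4 + h)
Z(v) = 3 + 5*v (Z(v) = 3 + (-(-4 - 1))*v = 3 + (-1*(-5))*v = 3 + 5*v)
(Z(6) + r(-1, -5))*4 = ((3 + 5*6) + (-1 + 2*(-5))/(-1))*4 = ((3 + 30) - (-1 - 10))*4 = (33 - 1*(-11))*4 = (33 + 11)*4 = 44*4 = 176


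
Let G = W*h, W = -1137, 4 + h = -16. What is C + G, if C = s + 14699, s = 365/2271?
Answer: 85024334/2271 ≈ 37439.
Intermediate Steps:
h = -20 (h = -4 - 16 = -20)
s = 365/2271 (s = 365*(1/2271) = 365/2271 ≈ 0.16072)
G = 22740 (G = -1137*(-20) = 22740)
C = 33381794/2271 (C = 365/2271 + 14699 = 33381794/2271 ≈ 14699.)
C + G = 33381794/2271 + 22740 = 85024334/2271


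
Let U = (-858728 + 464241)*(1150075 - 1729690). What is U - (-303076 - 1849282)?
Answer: 228652734863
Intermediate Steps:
U = 228650582505 (U = -394487*(-579615) = 228650582505)
U - (-303076 - 1849282) = 228650582505 - (-303076 - 1849282) = 228650582505 - 1*(-2152358) = 228650582505 + 2152358 = 228652734863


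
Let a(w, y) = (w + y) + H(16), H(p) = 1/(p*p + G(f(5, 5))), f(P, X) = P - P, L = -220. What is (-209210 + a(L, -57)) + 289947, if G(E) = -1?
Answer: 20517301/255 ≈ 80460.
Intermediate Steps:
f(P, X) = 0
H(p) = 1/(-1 + p**2) (H(p) = 1/(p*p - 1) = 1/(p**2 - 1) = 1/(-1 + p**2))
a(w, y) = 1/255 + w + y (a(w, y) = (w + y) + 1/(-1 + 16**2) = (w + y) + 1/(-1 + 256) = (w + y) + 1/255 = 1/255 + w + y)
(-209210 + a(L, -57)) + 289947 = (-209210 + (1/255 - 220 - 57)) + 289947 = (-209210 - 70634/255) + 289947 = -53419184/255 + 289947 = 20517301/255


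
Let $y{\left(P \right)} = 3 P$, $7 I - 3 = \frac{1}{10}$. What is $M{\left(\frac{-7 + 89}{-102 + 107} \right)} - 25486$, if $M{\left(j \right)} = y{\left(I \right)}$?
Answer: $- \frac{1783927}{70} \approx -25485.0$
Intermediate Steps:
$I = \frac{31}{70}$ ($I = \frac{3}{7} + \frac{1}{7 \cdot 10} = \frac{3}{7} + \frac{1}{7} \cdot \frac{1}{10} = \frac{3}{7} + \frac{1}{70} = \frac{31}{70} \approx 0.44286$)
$M{\left(j \right)} = \frac{93}{70}$ ($M{\left(j \right)} = 3 \cdot \frac{31}{70} = \frac{93}{70}$)
$M{\left(\frac{-7 + 89}{-102 + 107} \right)} - 25486 = \frac{93}{70} - 25486 = - \frac{1783927}{70}$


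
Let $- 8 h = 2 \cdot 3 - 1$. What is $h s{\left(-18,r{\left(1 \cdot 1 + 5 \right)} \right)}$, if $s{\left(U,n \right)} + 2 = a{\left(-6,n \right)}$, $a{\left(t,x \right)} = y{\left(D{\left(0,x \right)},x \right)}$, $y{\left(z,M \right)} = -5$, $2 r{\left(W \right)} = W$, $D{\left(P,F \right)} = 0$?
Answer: $\frac{35}{8} \approx 4.375$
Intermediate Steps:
$r{\left(W \right)} = \frac{W}{2}$
$a{\left(t,x \right)} = -5$
$h = - \frac{5}{8}$ ($h = - \frac{2 \cdot 3 - 1}{8} = - \frac{6 - 1}{8} = \left(- \frac{1}{8}\right) 5 = - \frac{5}{8} \approx -0.625$)
$s{\left(U,n \right)} = -7$ ($s{\left(U,n \right)} = -2 - 5 = -7$)
$h s{\left(-18,r{\left(1 \cdot 1 + 5 \right)} \right)} = \left(- \frac{5}{8}\right) \left(-7\right) = \frac{35}{8}$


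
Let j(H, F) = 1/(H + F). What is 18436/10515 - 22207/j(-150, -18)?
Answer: 39229128076/10515 ≈ 3.7308e+6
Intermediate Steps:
j(H, F) = 1/(F + H)
18436/10515 - 22207/j(-150, -18) = 18436/10515 - 22207/(1/(-18 - 150)) = 18436*(1/10515) - 22207/(1/(-168)) = 18436/10515 - 22207/(-1/168) = 18436/10515 - 22207*(-168) = 18436/10515 + 3730776 = 39229128076/10515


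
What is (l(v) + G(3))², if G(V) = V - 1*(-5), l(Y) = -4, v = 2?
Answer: 16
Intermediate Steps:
G(V) = 5 + V (G(V) = V + 5 = 5 + V)
(l(v) + G(3))² = (-4 + (5 + 3))² = (-4 + 8)² = 4² = 16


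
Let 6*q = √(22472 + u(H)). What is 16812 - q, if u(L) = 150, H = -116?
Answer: 16812 - √22622/6 ≈ 16787.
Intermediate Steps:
q = √22622/6 (q = √(22472 + 150)/6 = √22622/6 ≈ 25.068)
16812 - q = 16812 - √22622/6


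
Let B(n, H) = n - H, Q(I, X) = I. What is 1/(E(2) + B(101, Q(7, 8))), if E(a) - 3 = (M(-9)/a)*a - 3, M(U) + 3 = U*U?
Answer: 1/172 ≈ 0.0058140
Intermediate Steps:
M(U) = -3 + U**2 (M(U) = -3 + U*U = -3 + U**2)
E(a) = 78 (E(a) = 3 + (((-3 + (-9)**2)/a)*a - 3) = 3 + (((-3 + 81)/a)*a - 3) = 3 + ((78/a)*a - 3) = 3 + (78 - 3) = 3 + 75 = 78)
1/(E(2) + B(101, Q(7, 8))) = 1/(78 + (101 - 1*7)) = 1/(78 + (101 - 7)) = 1/(78 + 94) = 1/172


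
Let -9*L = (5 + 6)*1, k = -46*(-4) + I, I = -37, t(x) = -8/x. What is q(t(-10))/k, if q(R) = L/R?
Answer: -55/5292 ≈ -0.010393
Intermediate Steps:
k = 147 (k = -46*(-4) - 37 = 184 - 37 = 147)
L = -11/9 (L = -(5 + 6)/9 = -11/9 ≈ -1.2222)
q(R) = -11/(9*R)
q(t(-10))/k = -11/(9*((-8/(-10))))/147 = -11/(9*((-8*(-⅒))))*(1/147) = -11/(9*⅘)*(1/147) = -11/9*5/4*(1/147) = -55/36*1/147 = -55/5292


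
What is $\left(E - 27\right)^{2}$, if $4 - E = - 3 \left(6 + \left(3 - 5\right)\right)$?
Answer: $121$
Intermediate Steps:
$E = 16$ ($E = 4 - - 3 \left(6 + \left(3 - 5\right)\right) = 4 - - 3 \left(6 - 2\right) = 4 - \left(-3\right) 4 = 4 - -12 = 4 + 12 = 16$)
$\left(E - 27\right)^{2} = \left(16 - 27\right)^{2} = \left(-11\right)^{2} = 121$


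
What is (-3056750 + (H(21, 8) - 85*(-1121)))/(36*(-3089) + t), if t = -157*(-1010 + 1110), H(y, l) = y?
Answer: 740361/31726 ≈ 23.336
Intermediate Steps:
t = -15700 (t = -157*100 = -15700)
(-3056750 + (H(21, 8) - 85*(-1121)))/(36*(-3089) + t) = (-3056750 + (21 - 85*(-1121)))/(36*(-3089) - 15700) = (-3056750 + (21 + 95285))/(-111204 - 15700) = (-3056750 + 95306)/(-126904) = -2961444*(-1/126904) = 740361/31726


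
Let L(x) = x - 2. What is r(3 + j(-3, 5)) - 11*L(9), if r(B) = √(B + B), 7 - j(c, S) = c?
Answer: -77 + √26 ≈ -71.901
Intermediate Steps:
j(c, S) = 7 - c
r(B) = √2*√B (r(B) = √(2*B) = √2*√B)
L(x) = -2 + x
r(3 + j(-3, 5)) - 11*L(9) = √2*√(3 + (7 - 1*(-3))) - 11*(-2 + 9) = √2*√(3 + (7 + 3)) - 11*7 = √2*√(3 + 10) - 77 = √2*√13 - 77 = √26 - 77 = -77 + √26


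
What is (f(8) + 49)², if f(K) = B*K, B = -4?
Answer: 289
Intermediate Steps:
f(K) = -4*K
(f(8) + 49)² = (-4*8 + 49)² = (-32 + 49)² = 17² = 289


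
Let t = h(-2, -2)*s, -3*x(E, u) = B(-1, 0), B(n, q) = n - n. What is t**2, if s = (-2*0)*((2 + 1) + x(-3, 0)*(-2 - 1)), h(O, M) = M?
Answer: 0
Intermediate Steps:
B(n, q) = 0
x(E, u) = 0 (x(E, u) = -1/3*0 = 0)
s = 0 (s = (-2*0)*((2 + 1) + 0*(-2 - 1)) = 0*(3 + 0*(-3)) = 0*(3 + 0) = 0*3 = 0)
t = 0 (t = -2*0 = 0)
t**2 = 0**2 = 0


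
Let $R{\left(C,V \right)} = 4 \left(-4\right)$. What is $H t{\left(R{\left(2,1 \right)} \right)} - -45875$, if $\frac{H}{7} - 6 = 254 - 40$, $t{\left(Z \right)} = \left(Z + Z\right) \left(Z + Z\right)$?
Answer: $1622835$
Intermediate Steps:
$R{\left(C,V \right)} = -16$
$t{\left(Z \right)} = 4 Z^{2}$ ($t{\left(Z \right)} = 2 Z 2 Z = 4 Z^{2}$)
$H = 1540$ ($H = 42 + 7 \left(254 - 40\right) = 42 + 7 \cdot 214 = 42 + 1498 = 1540$)
$H t{\left(R{\left(2,1 \right)} \right)} - -45875 = 1540 \cdot 4 \left(-16\right)^{2} - -45875 = 1540 \cdot 4 \cdot 256 + 45875 = 1540 \cdot 1024 + 45875 = 1576960 + 45875 = 1622835$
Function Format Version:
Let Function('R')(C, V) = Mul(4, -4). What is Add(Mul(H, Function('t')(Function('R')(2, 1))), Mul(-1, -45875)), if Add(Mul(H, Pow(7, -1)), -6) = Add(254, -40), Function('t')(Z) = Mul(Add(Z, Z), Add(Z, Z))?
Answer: 1622835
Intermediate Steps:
Function('R')(C, V) = -16
Function('t')(Z) = Mul(4, Pow(Z, 2)) (Function('t')(Z) = Mul(Mul(2, Z), Mul(2, Z)) = Mul(4, Pow(Z, 2)))
H = 1540 (H = Add(42, Mul(7, Add(254, -40))) = Add(42, Mul(7, 214)) = Add(42, 1498) = 1540)
Add(Mul(H, Function('t')(Function('R')(2, 1))), Mul(-1, -45875)) = Add(Mul(1540, Mul(4, Pow(-16, 2))), Mul(-1, -45875)) = Add(Mul(1540, Mul(4, 256)), 45875) = Add(Mul(1540, 1024), 45875) = Add(1576960, 45875) = 1622835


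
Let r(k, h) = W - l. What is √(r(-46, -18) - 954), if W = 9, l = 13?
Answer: I*√958 ≈ 30.952*I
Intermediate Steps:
r(k, h) = -4 (r(k, h) = 9 - 1*13 = 9 - 13 = -4)
√(r(-46, -18) - 954) = √(-4 - 954) = √(-958) = I*√958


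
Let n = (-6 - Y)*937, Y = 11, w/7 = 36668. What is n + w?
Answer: 240747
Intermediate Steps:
w = 256676 (w = 7*36668 = 256676)
n = -15929 (n = (-6 - 1*11)*937 = (-6 - 11)*937 = -17*937 = -15929)
n + w = -15929 + 256676 = 240747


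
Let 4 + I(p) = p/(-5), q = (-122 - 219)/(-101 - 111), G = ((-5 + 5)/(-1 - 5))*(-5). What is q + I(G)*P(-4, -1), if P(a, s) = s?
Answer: 1189/212 ≈ 5.6085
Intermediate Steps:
G = 0 (G = (0/(-6))*(-5) = (0*(-1/6))*(-5) = 0*(-5) = 0)
q = 341/212 (q = -341/(-212) = -341*(-1/212) = 341/212 ≈ 1.6085)
I(p) = -4 - p/5 (I(p) = -4 + p/(-5) = -4 + p*(-1/5) = -4 - p/5)
q + I(G)*P(-4, -1) = 341/212 + (-4 - 1/5*0)*(-1) = 341/212 + (-4 + 0)*(-1) = 341/212 - 4*(-1) = 341/212 + 4 = 1189/212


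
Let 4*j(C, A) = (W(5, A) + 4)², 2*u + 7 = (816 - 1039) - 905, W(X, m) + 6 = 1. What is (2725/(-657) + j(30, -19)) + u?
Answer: -1501633/2628 ≈ -571.40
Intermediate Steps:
W(X, m) = -5 (W(X, m) = -6 + 1 = -5)
u = -1135/2 (u = -7/2 + ((816 - 1039) - 905)/2 = -7/2 + (-223 - 905)/2 = -7/2 + (½)*(-1128) = -7/2 - 564 = -1135/2 ≈ -567.50)
j(C, A) = ¼ (j(C, A) = (-5 + 4)²/4 = (¼)*(-1)² = (¼)*1 = ¼)
(2725/(-657) + j(30, -19)) + u = (2725/(-657) + ¼) - 1135/2 = (2725*(-1/657) + ¼) - 1135/2 = (-2725/657 + ¼) - 1135/2 = -10243/2628 - 1135/2 = -1501633/2628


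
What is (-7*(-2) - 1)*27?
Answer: 351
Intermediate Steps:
(-7*(-2) - 1)*27 = (14 - 1)*27 = 13*27 = 351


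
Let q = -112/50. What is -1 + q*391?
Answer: -21921/25 ≈ -876.84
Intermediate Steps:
q = -56/25 (q = -112*1/50 = -56/25 ≈ -2.2400)
-1 + q*391 = -1 - 56/25*391 = -1 - 21896/25 = -21921/25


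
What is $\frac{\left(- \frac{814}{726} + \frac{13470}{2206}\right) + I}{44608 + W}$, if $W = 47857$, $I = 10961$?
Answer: $\frac{399150883}{3365633535} \approx 0.1186$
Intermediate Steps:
$\frac{\left(- \frac{814}{726} + \frac{13470}{2206}\right) + I}{44608 + W} = \frac{\left(- \frac{814}{726} + \frac{13470}{2206}\right) + 10961}{44608 + 47857} = \frac{\left(\left(-814\right) \frac{1}{726} + 13470 \cdot \frac{1}{2206}\right) + 10961}{92465} = \left(\left(- \frac{37}{33} + \frac{6735}{1103}\right) + 10961\right) \frac{1}{92465} = \left(\frac{181444}{36399} + 10961\right) \frac{1}{92465} = \frac{399150883}{36399} \cdot \frac{1}{92465} = \frac{399150883}{3365633535}$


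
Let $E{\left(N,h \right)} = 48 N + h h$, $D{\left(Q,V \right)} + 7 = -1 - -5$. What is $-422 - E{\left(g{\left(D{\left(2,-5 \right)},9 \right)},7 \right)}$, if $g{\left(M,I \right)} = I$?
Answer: $-903$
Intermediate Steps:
$D{\left(Q,V \right)} = -3$ ($D{\left(Q,V \right)} = -7 - -4 = -7 + \left(-1 + 5\right) = -7 + 4 = -3$)
$E{\left(N,h \right)} = h^{2} + 48 N$ ($E{\left(N,h \right)} = 48 N + h^{2} = h^{2} + 48 N$)
$-422 - E{\left(g{\left(D{\left(2,-5 \right)},9 \right)},7 \right)} = -422 - \left(7^{2} + 48 \cdot 9\right) = -422 - \left(49 + 432\right) = -422 - 481 = -903$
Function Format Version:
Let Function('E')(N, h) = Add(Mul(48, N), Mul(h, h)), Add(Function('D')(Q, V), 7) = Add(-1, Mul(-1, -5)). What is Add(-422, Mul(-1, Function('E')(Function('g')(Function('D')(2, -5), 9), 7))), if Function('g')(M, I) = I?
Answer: -903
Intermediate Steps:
Function('D')(Q, V) = -3 (Function('D')(Q, V) = Add(-7, Add(-1, Mul(-1, -5))) = Add(-7, Add(-1, 5)) = Add(-7, 4) = -3)
Function('E')(N, h) = Add(Pow(h, 2), Mul(48, N)) (Function('E')(N, h) = Add(Mul(48, N), Pow(h, 2)) = Add(Pow(h, 2), Mul(48, N)))
Add(-422, Mul(-1, Function('E')(Function('g')(Function('D')(2, -5), 9), 7))) = Add(-422, Mul(-1, Add(Pow(7, 2), Mul(48, 9)))) = Add(-422, Mul(-1, Add(49, 432))) = Add(-422, Mul(-1, 481)) = Add(-422, -481) = -903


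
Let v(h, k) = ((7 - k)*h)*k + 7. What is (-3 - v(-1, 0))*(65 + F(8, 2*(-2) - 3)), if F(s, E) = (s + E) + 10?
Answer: -760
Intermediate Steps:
v(h, k) = 7 + h*k*(7 - k) (v(h, k) = (h*(7 - k))*k + 7 = h*k*(7 - k) + 7 = 7 + h*k*(7 - k))
F(s, E) = 10 + E + s (F(s, E) = (E + s) + 10 = 10 + E + s)
(-3 - v(-1, 0))*(65 + F(8, 2*(-2) - 3)) = (-3 - (7 - 1*(-1)*0**2 + 7*(-1)*0))*(65 + (10 + (2*(-2) - 3) + 8)) = (-3 - (7 - 1*(-1)*0 + 0))*(65 + (10 + (-4 - 3) + 8)) = (-3 - (7 + 0 + 0))*(65 + (10 - 7 + 8)) = (-3 - 1*7)*(65 + 11) = (-3 - 7)*76 = -10*76 = -760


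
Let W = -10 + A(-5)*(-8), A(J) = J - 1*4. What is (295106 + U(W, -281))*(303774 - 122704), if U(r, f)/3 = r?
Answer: 53468522440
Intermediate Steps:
A(J) = -4 + J (A(J) = J - 4 = -4 + J)
W = 62 (W = -10 + (-4 - 5)*(-8) = -10 - 9*(-8) = -10 + 72 = 62)
U(r, f) = 3*r
(295106 + U(W, -281))*(303774 - 122704) = (295106 + 3*62)*(303774 - 122704) = (295106 + 186)*181070 = 295292*181070 = 53468522440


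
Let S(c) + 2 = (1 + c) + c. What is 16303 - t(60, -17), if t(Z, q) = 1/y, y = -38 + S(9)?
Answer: 342364/21 ≈ 16303.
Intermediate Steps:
S(c) = -1 + 2*c (S(c) = -2 + ((1 + c) + c) = -2 + (1 + 2*c) = -1 + 2*c)
y = -21 (y = -38 + (-1 + 2*9) = -38 + (-1 + 18) = -38 + 17 = -21)
t(Z, q) = -1/21 (t(Z, q) = 1/(-21) = -1/21)
16303 - t(60, -17) = 16303 - 1*(-1/21) = 16303 + 1/21 = 342364/21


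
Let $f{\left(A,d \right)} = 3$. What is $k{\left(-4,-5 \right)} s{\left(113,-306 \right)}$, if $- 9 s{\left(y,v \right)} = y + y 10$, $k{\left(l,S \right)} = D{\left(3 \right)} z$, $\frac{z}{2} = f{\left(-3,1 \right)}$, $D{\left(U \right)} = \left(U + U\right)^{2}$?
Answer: $-29832$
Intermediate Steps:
$D{\left(U \right)} = 4 U^{2}$ ($D{\left(U \right)} = \left(2 U\right)^{2} = 4 U^{2}$)
$z = 6$ ($z = 2 \cdot 3 = 6$)
$k{\left(l,S \right)} = 216$ ($k{\left(l,S \right)} = 4 \cdot 3^{2} \cdot 6 = 4 \cdot 9 \cdot 6 = 36 \cdot 6 = 216$)
$s{\left(y,v \right)} = - \frac{11 y}{9}$ ($s{\left(y,v \right)} = - \frac{y + y 10}{9} = - \frac{y + 10 y}{9} = - \frac{11 y}{9}$)
$k{\left(-4,-5 \right)} s{\left(113,-306 \right)} = 216 \left(\left(- \frac{11}{9}\right) 113\right) = 216 \left(- \frac{1243}{9}\right) = -29832$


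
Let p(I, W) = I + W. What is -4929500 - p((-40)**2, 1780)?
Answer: -4932880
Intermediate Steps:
-4929500 - p((-40)**2, 1780) = -4929500 - ((-40)**2 + 1780) = -4929500 - (1600 + 1780) = -4929500 - 1*3380 = -4929500 - 3380 = -4932880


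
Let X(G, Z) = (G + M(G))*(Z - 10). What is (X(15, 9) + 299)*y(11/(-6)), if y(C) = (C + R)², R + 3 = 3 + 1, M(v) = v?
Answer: 6725/36 ≈ 186.81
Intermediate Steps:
R = 1 (R = -3 + (3 + 1) = -3 + 4 = 1)
X(G, Z) = 2*G*(-10 + Z) (X(G, Z) = (G + G)*(Z - 10) = (2*G)*(-10 + Z) = 2*G*(-10 + Z))
y(C) = (1 + C)² (y(C) = (C + 1)² = (1 + C)²)
(X(15, 9) + 299)*y(11/(-6)) = (2*15*(-10 + 9) + 299)*(1 + 11/(-6))² = (2*15*(-1) + 299)*(1 + 11*(-⅙))² = (-30 + 299)*(1 - 11/6)² = 269*(-⅚)² = 269*(25/36) = 6725/36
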